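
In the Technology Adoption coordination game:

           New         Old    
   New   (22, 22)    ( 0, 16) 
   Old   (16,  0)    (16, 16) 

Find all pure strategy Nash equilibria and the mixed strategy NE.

Pure NE: (New, New) and (Old, Old); Mixed NE: p = 0.7273, q = 0.7273

Work:
Check pure NE:
(New, New): (22, 22) - no unilateral deviation beneficial
(Old, Old): (16, 16) - no unilateral deviation beneficial
Mixed NE: P1 plays New with p = 0.7273, P2 plays New with q = 0.7273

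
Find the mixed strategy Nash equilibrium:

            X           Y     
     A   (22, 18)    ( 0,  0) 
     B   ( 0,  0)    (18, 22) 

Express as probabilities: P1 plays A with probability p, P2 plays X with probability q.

p = 0.55, q = 0.45

Work:
Find probabilities that make opponent indifferent:
P2 chooses q to make P1 indifferent between A and B
P1 chooses p to make P2 indifferent between X and Y
Mixed NE: P1 plays (A: 0.55, B: 0.45), P2 plays (X: 0.45, Y: 0.55)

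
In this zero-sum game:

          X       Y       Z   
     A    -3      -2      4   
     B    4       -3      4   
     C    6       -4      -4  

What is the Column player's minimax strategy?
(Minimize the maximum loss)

Column should play Y, value = -2

Work:
Column player minimizes Row's maximum payoff:
Column X: max payoff to Row = 6
Column Y: max payoff to Row = -2
Column Z: max payoff to Row = 4
Minimum is -2, achieved by column Y.
Minimax strategy: Y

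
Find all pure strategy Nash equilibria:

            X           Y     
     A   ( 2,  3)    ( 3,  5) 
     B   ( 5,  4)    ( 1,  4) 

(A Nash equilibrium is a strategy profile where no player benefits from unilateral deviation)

Nash equilibrium: (A, Y), (B, X)

Work:
Best responses:
  P1 vs X: payoffs [2, 5] → best response B (payoff 5)
  P1 vs Y: payoffs [3, 1] → best response A (payoff 3)
  P2 vs A: payoffs [3, 5] → best response Y (payoff 5)
  P2 vs B: payoffs [4, 4] → best response X/Y (payoff 4)
Mutual best responses: (A,Y), (B,X) → Nash equilibria.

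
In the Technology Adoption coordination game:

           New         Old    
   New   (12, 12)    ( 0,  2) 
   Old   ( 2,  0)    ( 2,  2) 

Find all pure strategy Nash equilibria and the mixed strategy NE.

Pure NE: (New, New) and (Old, Old); Mixed NE: p = 0.1667, q = 0.1667

Work:
Check pure NE:
(New, New): (12, 12) - no unilateral deviation beneficial
(Old, Old): (2, 2) - no unilateral deviation beneficial
Mixed NE: P1 plays New with p = 0.1667, P2 plays New with q = 0.1667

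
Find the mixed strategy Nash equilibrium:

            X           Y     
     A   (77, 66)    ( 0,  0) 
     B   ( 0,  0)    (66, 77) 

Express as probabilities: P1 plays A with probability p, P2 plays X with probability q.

p = 0.5385, q = 0.4615

Work:
Find probabilities that make opponent indifferent:
P2 chooses q to make P1 indifferent between A and B
P1 chooses p to make P2 indifferent between X and Y
Mixed NE: P1 plays (A: 0.5385, B: 0.4615), P2 plays (X: 0.4615, Y: 0.5385)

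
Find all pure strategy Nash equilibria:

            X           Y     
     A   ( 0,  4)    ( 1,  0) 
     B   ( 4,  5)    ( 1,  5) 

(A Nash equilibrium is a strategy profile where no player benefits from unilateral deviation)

Nash equilibrium: (B, X), (B, Y)

Work:
Best responses:
  P1 vs X: payoffs [0, 4] → best response B (payoff 4)
  P1 vs Y: payoffs [1, 1] → best response A/B (payoff 1)
  P2 vs A: payoffs [4, 0] → best response X (payoff 4)
  P2 vs B: payoffs [5, 5] → best response X/Y (payoff 5)
Mutual best responses: (B,X), (B,Y) → Nash equilibria.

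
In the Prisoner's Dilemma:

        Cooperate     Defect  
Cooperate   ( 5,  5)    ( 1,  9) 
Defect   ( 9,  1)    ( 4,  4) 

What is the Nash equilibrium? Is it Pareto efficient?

(Defect, Defect) is NE; not Pareto efficient

Work:
Defect dominates Cooperate for both players:
If P2 cooperates: Defect (9) > Cooperate (5)
If P2 defects: Defect (4) > Cooperate (1)
NE: (Defect, Defect) with payoff (4, 4)
But (Cooperate, Cooperate) = (5, 5) Pareto dominates (4, 4)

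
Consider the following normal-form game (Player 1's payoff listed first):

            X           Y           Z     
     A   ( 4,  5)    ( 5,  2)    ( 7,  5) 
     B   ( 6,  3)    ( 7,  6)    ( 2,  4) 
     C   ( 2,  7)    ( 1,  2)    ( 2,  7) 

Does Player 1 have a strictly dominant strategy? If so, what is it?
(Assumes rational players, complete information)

No strictly dominant strategy exists for Player 1

Work:
A strategy strictly dominates another if it gives a strictly higher payoff against every opponent action. Compare each pair of P1's strategies column-by-column:
  A vs B: [4 vs 6, 5 vs 7, 7 vs 2] → A does not strictly dominate B (column X: 4 ≤ 6)
  A vs C: [4 vs 2, 5 vs 1, 7 vs 2] → A strictly dominates C
  B vs A: [6 vs 4, 7 vs 5, 2 vs 7] → B does not strictly dominate A (column Z: 2 ≤ 7)
  B vs C: [6 vs 2, 7 vs 1, 2 vs 2] → B does not strictly dominate C (column Z: 2 ≤ 2)
  C vs A: [2 vs 4, 1 vs 5, 2 vs 7] → C does not strictly dominate A (column X: 2 ≤ 4)
  C vs B: [2 vs 6, 1 vs 7, 2 vs 2] → C does not strictly dominate B (column X: 2 ≤ 6)
No single strategy strictly dominates all others → no strictly dominant strategy.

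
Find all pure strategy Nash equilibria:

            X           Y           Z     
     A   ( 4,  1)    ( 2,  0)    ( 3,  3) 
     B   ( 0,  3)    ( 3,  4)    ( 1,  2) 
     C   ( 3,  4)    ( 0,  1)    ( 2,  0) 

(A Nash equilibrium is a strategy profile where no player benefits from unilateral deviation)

Nash equilibrium: (A, Z), (B, Y)

Work:
Best responses:
  P1 vs X: payoffs [4, 0, 3] → best response A (payoff 4)
  P1 vs Y: payoffs [2, 3, 0] → best response B (payoff 3)
  P1 vs Z: payoffs [3, 1, 2] → best response A (payoff 3)
  P2 vs A: payoffs [1, 0, 3] → best response Z (payoff 3)
  P2 vs B: payoffs [3, 4, 2] → best response Y (payoff 4)
  P2 vs C: payoffs [4, 1, 0] → best response X (payoff 4)
Mutual best responses: (A,Z), (B,Y) → Nash equilibria.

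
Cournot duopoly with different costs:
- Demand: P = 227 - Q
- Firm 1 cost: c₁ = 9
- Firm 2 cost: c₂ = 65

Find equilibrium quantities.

q₁* = 91.33, q₂* = 35.33

Work:
Reaction: q₁ = (227 - 9 - q₂)/2
Reaction: q₂ = (227 - 65 - q₁)/2
Solve simultaneously:
q₁* = (227 - 2×9 + 65)/3 = 91.33
q₂* = (227 - 2×65 + 9)/3 = 35.33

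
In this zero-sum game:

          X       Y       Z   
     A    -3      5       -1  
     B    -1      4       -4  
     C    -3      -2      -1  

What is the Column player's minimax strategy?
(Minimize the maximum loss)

Column should play X or Z (all achieve the minimum), value = -1

Work:
Column player minimizes Row's maximum payoff:
Column X: max payoff to Row = -1
Column Y: max payoff to Row = 5
Column Z: max payoff to Row = -1
Minimum is -1, achieved by columns X, Z (tied).
Each of X or Z is a minimax strategy.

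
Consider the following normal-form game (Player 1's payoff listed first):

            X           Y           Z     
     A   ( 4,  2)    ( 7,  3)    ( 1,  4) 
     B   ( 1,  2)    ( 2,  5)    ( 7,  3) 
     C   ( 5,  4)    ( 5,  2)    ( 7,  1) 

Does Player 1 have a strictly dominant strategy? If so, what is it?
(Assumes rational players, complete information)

No strictly dominant strategy exists for Player 1

Work:
A strategy strictly dominates another if it gives a strictly higher payoff against every opponent action. Compare each pair of P1's strategies column-by-column:
  A vs B: [4 vs 1, 7 vs 2, 1 vs 7] → A does not strictly dominate B (column Z: 1 ≤ 7)
  A vs C: [4 vs 5, 7 vs 5, 1 vs 7] → A does not strictly dominate C (column X: 4 ≤ 5)
  B vs A: [1 vs 4, 2 vs 7, 7 vs 1] → B does not strictly dominate A (column X: 1 ≤ 4)
  B vs C: [1 vs 5, 2 vs 5, 7 vs 7] → B does not strictly dominate C (column X: 1 ≤ 5)
  C vs A: [5 vs 4, 5 vs 7, 7 vs 1] → C does not strictly dominate A (column Y: 5 ≤ 7)
  C vs B: [5 vs 1, 5 vs 2, 7 vs 7] → C does not strictly dominate B (column Z: 7 ≤ 7)
No single strategy strictly dominates all others → no strictly dominant strategy.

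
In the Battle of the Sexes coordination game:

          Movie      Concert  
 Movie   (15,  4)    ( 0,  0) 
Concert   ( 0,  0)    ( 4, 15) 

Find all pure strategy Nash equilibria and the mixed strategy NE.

Pure NE: (Movie, Movie) and (Concert, Concert); Mixed NE: p = 0.7895, q = 0.2105

Work:
Check pure NE:
(Movie, Movie): (15, 4) - no unilateral deviation beneficial
(Concert, Concert): (4, 15) - no unilateral deviation beneficial
Mixed NE: P1 plays Movie with p = 0.7895, P2 plays Movie with q = 0.2105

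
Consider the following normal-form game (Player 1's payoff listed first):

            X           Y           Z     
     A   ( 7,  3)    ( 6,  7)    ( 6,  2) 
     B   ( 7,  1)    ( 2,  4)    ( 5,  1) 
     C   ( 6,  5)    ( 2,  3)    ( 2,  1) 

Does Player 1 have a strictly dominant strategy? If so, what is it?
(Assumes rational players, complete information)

No strictly dominant strategy exists for Player 1

Work:
A strategy strictly dominates another if it gives a strictly higher payoff against every opponent action. Compare each pair of P1's strategies column-by-column:
  A vs B: [7 vs 7, 6 vs 2, 6 vs 5] → A does not strictly dominate B (column X: 7 ≤ 7)
  A vs C: [7 vs 6, 6 vs 2, 6 vs 2] → A strictly dominates C
  B vs A: [7 vs 7, 2 vs 6, 5 vs 6] → B does not strictly dominate A (column X: 7 ≤ 7)
  B vs C: [7 vs 6, 2 vs 2, 5 vs 2] → B does not strictly dominate C (column Y: 2 ≤ 2)
  C vs A: [6 vs 7, 2 vs 6, 2 vs 6] → C does not strictly dominate A (column X: 6 ≤ 7)
  C vs B: [6 vs 7, 2 vs 2, 2 vs 5] → C does not strictly dominate B (column X: 6 ≤ 7)
No single strategy strictly dominates all others → no strictly dominant strategy.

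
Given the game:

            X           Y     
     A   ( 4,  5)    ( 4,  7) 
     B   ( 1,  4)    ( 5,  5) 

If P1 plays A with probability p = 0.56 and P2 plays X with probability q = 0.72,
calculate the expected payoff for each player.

E[P1] = 3.1728, E[P2] = 4.9968

Work:
E[P1] = p·q·π₁(A,X) + p·(1-q)·π₁(A,Y) + (1-p)·q·π₁(B,X) + (1-p)·(1-q)·π₁(B,Y)
= 0.56·0.72·4 + 0.56·0.28·4 + 0.44·0.72·1 + 0.44·0.28·5
= 3.1728

E[P2] = 4.9968 (similar calculation)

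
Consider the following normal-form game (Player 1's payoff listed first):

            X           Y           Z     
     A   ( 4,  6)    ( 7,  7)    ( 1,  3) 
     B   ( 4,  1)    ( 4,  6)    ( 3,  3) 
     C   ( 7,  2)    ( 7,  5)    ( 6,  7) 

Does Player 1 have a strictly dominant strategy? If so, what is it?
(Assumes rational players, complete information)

No strictly dominant strategy exists for Player 1

Work:
A strategy strictly dominates another if it gives a strictly higher payoff against every opponent action. Compare each pair of P1's strategies column-by-column:
  A vs B: [4 vs 4, 7 vs 4, 1 vs 3] → A does not strictly dominate B (column X: 4 ≤ 4)
  A vs C: [4 vs 7, 7 vs 7, 1 vs 6] → A does not strictly dominate C (column X: 4 ≤ 7)
  B vs A: [4 vs 4, 4 vs 7, 3 vs 1] → B does not strictly dominate A (column X: 4 ≤ 4)
  B vs C: [4 vs 7, 4 vs 7, 3 vs 6] → B does not strictly dominate C (column X: 4 ≤ 7)
  C vs A: [7 vs 4, 7 vs 7, 6 vs 1] → C does not strictly dominate A (column Y: 7 ≤ 7)
  C vs B: [7 vs 4, 7 vs 4, 6 vs 3] → C strictly dominates B
No single strategy strictly dominates all others → no strictly dominant strategy.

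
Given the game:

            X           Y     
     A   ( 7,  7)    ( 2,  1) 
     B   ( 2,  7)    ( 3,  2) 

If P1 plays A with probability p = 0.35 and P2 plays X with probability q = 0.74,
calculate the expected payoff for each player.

E[P1] = 3.464, E[P2] = 5.609

Work:
E[P1] = p·q·π₁(A,X) + p·(1-q)·π₁(A,Y) + (1-p)·q·π₁(B,X) + (1-p)·(1-q)·π₁(B,Y)
= 0.35·0.74·7 + 0.35·0.26·2 + 0.65·0.74·2 + 0.65·0.26·3
= 3.464

E[P2] = 5.609 (similar calculation)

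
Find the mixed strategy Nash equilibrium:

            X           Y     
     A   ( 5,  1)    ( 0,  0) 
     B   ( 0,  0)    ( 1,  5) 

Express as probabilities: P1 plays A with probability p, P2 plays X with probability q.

p = 0.8333, q = 0.1667

Work:
Find probabilities that make opponent indifferent:
P2 chooses q to make P1 indifferent between A and B
P1 chooses p to make P2 indifferent between X and Y
Mixed NE: P1 plays (A: 0.8333, B: 0.1667), P2 plays (X: 0.1667, Y: 0.8333)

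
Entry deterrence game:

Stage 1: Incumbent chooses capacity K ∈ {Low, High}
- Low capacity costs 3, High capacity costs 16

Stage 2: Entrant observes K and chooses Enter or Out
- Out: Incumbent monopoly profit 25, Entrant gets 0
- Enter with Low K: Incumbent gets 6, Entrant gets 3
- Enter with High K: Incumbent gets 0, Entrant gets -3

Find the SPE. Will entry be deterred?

SPE: (High, Enter|Low, Out|High); Entry deterred. Incumbent net profit = 9

Work:
After Low K: Entrant enters (3 > 0)
After High K: Entrant stays out (-3 < 0)
Incumbent: Low → 6−3=3, High → 25−16=9
Incumbent chooses High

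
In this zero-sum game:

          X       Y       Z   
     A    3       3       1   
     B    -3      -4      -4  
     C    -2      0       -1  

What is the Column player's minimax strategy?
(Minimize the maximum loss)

Column should play Z, value = 1

Work:
Column player minimizes Row's maximum payoff:
Column X: max payoff to Row = 3
Column Y: max payoff to Row = 3
Column Z: max payoff to Row = 1
Minimum is 1, achieved by column Z.
Minimax strategy: Z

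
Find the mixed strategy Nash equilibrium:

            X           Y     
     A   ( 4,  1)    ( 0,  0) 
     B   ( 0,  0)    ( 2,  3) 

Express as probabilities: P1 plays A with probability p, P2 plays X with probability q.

p = 0.75, q = 0.3333

Work:
Find probabilities that make opponent indifferent:
P2 chooses q to make P1 indifferent between A and B
P1 chooses p to make P2 indifferent between X and Y
Mixed NE: P1 plays (A: 0.75, B: 0.25), P2 plays (X: 0.3333, Y: 0.6667)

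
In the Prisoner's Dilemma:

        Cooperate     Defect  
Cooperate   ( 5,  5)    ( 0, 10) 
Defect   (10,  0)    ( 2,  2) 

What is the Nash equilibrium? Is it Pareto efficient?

(Defect, Defect) is NE; not Pareto efficient

Work:
Defect dominates Cooperate for both players:
If P2 cooperates: Defect (10) > Cooperate (5)
If P2 defects: Defect (2) > Cooperate (0)
NE: (Defect, Defect) with payoff (2, 2)
But (Cooperate, Cooperate) = (5, 5) Pareto dominates (2, 2)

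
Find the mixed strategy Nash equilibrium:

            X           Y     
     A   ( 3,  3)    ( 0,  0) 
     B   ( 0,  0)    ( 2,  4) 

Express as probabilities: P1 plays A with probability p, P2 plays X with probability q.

p = 0.5714, q = 0.4

Work:
Find probabilities that make opponent indifferent:
P2 chooses q to make P1 indifferent between A and B
P1 chooses p to make P2 indifferent between X and Y
Mixed NE: P1 plays (A: 0.5714, B: 0.4286), P2 plays (X: 0.4, Y: 0.6)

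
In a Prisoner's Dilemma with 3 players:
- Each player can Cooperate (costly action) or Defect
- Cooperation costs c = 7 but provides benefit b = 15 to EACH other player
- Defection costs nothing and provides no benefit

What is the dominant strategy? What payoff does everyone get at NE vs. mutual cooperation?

Dominant: Defect; NE payoff = 0; Coop payoff = 23

Work:
Defect dominates (saves cost c = 7, benefit to others is external)
NE: All defect → everyone gets 0
If all cooperate: each receives (2)×15 - 7 = 23
Social dilemma: 23 > 0 but NE gives 0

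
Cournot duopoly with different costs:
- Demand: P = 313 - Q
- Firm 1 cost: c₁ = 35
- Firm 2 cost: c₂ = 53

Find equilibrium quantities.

q₁* = 98.67, q₂* = 80.67

Work:
Reaction: q₁ = (313 - 35 - q₂)/2
Reaction: q₂ = (313 - 53 - q₁)/2
Solve simultaneously:
q₁* = (313 - 2×35 + 53)/3 = 98.67
q₂* = (313 - 2×53 + 35)/3 = 80.67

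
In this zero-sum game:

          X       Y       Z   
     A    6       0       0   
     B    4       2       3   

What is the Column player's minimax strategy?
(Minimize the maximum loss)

Column should play Y, value = 2

Work:
Column player minimizes Row's maximum payoff:
Column X: max payoff to Row = 6
Column Y: max payoff to Row = 2
Column Z: max payoff to Row = 3
Minimum is 2, achieved by column Y.
Minimax strategy: Y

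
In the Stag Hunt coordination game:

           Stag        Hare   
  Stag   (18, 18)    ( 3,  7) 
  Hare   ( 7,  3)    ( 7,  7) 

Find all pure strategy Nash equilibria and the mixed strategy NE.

Pure NE: (Stag, Stag) and (Hare, Hare); Mixed NE: p = 0.2667, q = 0.2667

Work:
Check pure NE:
(Stag, Stag): (18, 18) - no unilateral deviation beneficial
(Hare, Hare): (7, 7) - no unilateral deviation beneficial
Mixed NE: P1 plays Stag with p = 0.2667, P2 plays Stag with q = 0.2667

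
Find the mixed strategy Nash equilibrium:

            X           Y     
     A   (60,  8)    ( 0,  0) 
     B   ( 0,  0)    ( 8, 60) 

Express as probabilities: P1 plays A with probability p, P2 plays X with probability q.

p = 0.8824, q = 0.1176

Work:
Find probabilities that make opponent indifferent:
P2 chooses q to make P1 indifferent between A and B
P1 chooses p to make P2 indifferent between X and Y
Mixed NE: P1 plays (A: 0.8824, B: 0.1176), P2 plays (X: 0.1176, Y: 0.8824)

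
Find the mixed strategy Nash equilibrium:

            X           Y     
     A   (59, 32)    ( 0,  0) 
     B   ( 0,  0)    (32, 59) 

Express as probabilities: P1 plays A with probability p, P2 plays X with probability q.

p = 0.6484, q = 0.3516

Work:
Find probabilities that make opponent indifferent:
P2 chooses q to make P1 indifferent between A and B
P1 chooses p to make P2 indifferent between X and Y
Mixed NE: P1 plays (A: 0.6484, B: 0.3516), P2 plays (X: 0.3516, Y: 0.6484)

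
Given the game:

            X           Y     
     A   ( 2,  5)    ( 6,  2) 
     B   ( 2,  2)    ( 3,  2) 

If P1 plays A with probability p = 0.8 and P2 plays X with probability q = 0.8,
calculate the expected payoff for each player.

E[P1] = 2.68, E[P2] = 3.92

Work:
E[P1] = p·q·π₁(A,X) + p·(1-q)·π₁(A,Y) + (1-p)·q·π₁(B,X) + (1-p)·(1-q)·π₁(B,Y)
= 0.8·0.8·2 + 0.8·0.2·6 + 0.2·0.8·2 + 0.2·0.2·3
= 2.68

E[P2] = 3.92 (similar calculation)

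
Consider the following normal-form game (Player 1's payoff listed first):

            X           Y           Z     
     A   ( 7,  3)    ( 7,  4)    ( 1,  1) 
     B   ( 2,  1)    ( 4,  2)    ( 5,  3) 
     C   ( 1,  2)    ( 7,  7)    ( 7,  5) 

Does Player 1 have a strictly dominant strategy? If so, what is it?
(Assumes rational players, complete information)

No strictly dominant strategy exists for Player 1

Work:
A strategy strictly dominates another if it gives a strictly higher payoff against every opponent action. Compare each pair of P1's strategies column-by-column:
  A vs B: [7 vs 2, 7 vs 4, 1 vs 5] → A does not strictly dominate B (column Z: 1 ≤ 5)
  A vs C: [7 vs 1, 7 vs 7, 1 vs 7] → A does not strictly dominate C (column Y: 7 ≤ 7)
  B vs A: [2 vs 7, 4 vs 7, 5 vs 1] → B does not strictly dominate A (column X: 2 ≤ 7)
  B vs C: [2 vs 1, 4 vs 7, 5 vs 7] → B does not strictly dominate C (column Y: 4 ≤ 7)
  C vs A: [1 vs 7, 7 vs 7, 7 vs 1] → C does not strictly dominate A (column X: 1 ≤ 7)
  C vs B: [1 vs 2, 7 vs 4, 7 vs 5] → C does not strictly dominate B (column X: 1 ≤ 2)
No single strategy strictly dominates all others → no strictly dominant strategy.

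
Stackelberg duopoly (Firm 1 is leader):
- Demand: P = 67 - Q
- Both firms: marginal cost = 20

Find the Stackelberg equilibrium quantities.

q₁* (leader) = 23.5, q₂* (follower) = 11.75

Work:
Follower's reaction: q₂ = (a - c - q₁)/2
Leader substitutes: π₁ = q₁·(a - q₁ - (a-c-q₁)/2 - c)
FOC: q₁* = (67 - 20)/2 = 23.50
Then: q₂* = (67 - 20 - 23.5)/2 = 11.75
Leader has first-mover advantage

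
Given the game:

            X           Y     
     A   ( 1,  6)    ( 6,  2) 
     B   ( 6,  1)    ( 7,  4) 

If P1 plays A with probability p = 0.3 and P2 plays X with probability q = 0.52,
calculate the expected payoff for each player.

E[P1] = 5.556, E[P2] = 2.932

Work:
E[P1] = p·q·π₁(A,X) + p·(1-q)·π₁(A,Y) + (1-p)·q·π₁(B,X) + (1-p)·(1-q)·π₁(B,Y)
= 0.3·0.52·1 + 0.3·0.48·6 + 0.7·0.52·6 + 0.7·0.48·7
= 5.556

E[P2] = 2.932 (similar calculation)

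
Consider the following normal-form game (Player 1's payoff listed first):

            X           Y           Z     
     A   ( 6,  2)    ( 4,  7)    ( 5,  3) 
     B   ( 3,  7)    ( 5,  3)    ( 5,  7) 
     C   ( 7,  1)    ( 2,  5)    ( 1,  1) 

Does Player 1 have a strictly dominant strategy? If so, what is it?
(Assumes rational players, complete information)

No strictly dominant strategy exists for Player 1

Work:
A strategy strictly dominates another if it gives a strictly higher payoff against every opponent action. Compare each pair of P1's strategies column-by-column:
  A vs B: [6 vs 3, 4 vs 5, 5 vs 5] → A does not strictly dominate B (column Y: 4 ≤ 5)
  A vs C: [6 vs 7, 4 vs 2, 5 vs 1] → A does not strictly dominate C (column X: 6 ≤ 7)
  B vs A: [3 vs 6, 5 vs 4, 5 vs 5] → B does not strictly dominate A (column X: 3 ≤ 6)
  B vs C: [3 vs 7, 5 vs 2, 5 vs 1] → B does not strictly dominate C (column X: 3 ≤ 7)
  C vs A: [7 vs 6, 2 vs 4, 1 vs 5] → C does not strictly dominate A (column Y: 2 ≤ 4)
  C vs B: [7 vs 3, 2 vs 5, 1 vs 5] → C does not strictly dominate B (column Y: 2 ≤ 5)
No single strategy strictly dominates all others → no strictly dominant strategy.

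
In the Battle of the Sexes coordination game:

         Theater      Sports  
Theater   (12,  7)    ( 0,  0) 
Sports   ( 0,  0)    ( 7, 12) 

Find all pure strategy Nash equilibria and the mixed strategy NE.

Pure NE: (Theater, Theater) and (Sports, Sports); Mixed NE: p = 0.6316, q = 0.3684

Work:
Check pure NE:
(Theater, Theater): (12, 7) - no unilateral deviation beneficial
(Sports, Sports): (7, 12) - no unilateral deviation beneficial
Mixed NE: P1 plays Theater with p = 0.6316, P2 plays Theater with q = 0.3684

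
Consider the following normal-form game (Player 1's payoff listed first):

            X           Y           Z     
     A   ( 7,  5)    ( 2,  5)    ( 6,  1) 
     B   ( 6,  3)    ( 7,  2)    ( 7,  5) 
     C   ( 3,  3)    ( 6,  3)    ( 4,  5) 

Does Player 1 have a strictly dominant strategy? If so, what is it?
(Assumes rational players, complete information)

No strictly dominant strategy exists for Player 1

Work:
A strategy strictly dominates another if it gives a strictly higher payoff against every opponent action. Compare each pair of P1's strategies column-by-column:
  A vs B: [7 vs 6, 2 vs 7, 6 vs 7] → A does not strictly dominate B (column Y: 2 ≤ 7)
  A vs C: [7 vs 3, 2 vs 6, 6 vs 4] → A does not strictly dominate C (column Y: 2 ≤ 6)
  B vs A: [6 vs 7, 7 vs 2, 7 vs 6] → B does not strictly dominate A (column X: 6 ≤ 7)
  B vs C: [6 vs 3, 7 vs 6, 7 vs 4] → B strictly dominates C
  C vs A: [3 vs 7, 6 vs 2, 4 vs 6] → C does not strictly dominate A (column X: 3 ≤ 7)
  C vs B: [3 vs 6, 6 vs 7, 4 vs 7] → C does not strictly dominate B (column X: 3 ≤ 6)
No single strategy strictly dominates all others → no strictly dominant strategy.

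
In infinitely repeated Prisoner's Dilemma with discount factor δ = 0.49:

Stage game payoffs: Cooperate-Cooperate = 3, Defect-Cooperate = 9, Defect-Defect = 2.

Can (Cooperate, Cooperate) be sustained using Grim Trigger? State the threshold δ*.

δ* = 0.8571; since δ = 0.49 < 0.8571, cooperation cannot be sustained

Work:
For Grim Trigger:
Cooperate forever: 3/(1-δ)
Defect then punished: 9 + 2·δ/(1-δ)
Need: 3/(1-δ) ≥ 9 + 2·δ/(1-δ)
Solving: δ ≥ (T-R)/(T-P) = (9-3)/(9-2) = 0.8571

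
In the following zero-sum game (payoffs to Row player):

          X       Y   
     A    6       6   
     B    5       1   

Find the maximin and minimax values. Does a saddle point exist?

Maximin = 6, Minimax = 6, Saddle: True

Work:
Row minimums: [6, 1] → maximin = 6
Column maximums: [6, 6] → minimax = 6
Saddle point exists! Game value = 6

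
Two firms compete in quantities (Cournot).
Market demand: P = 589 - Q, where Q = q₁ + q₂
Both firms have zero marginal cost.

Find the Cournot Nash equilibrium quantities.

q₁* = q₂* = 196.33; P* = 196.33

Work:
Profit: π_i = P·q_i = (a - q_i - q_j)·q_i
FOC: ∂π_i/∂q_i = a - 2q_i - q_j = 0
Reaction function: q_i = (589 - q_j)/2
Symmetry: q* = 589/3 = 196.33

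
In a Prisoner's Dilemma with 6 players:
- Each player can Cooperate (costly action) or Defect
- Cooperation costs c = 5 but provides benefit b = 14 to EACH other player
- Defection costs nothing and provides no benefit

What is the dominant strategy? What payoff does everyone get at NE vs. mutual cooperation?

Dominant: Defect; NE payoff = 0; Coop payoff = 65

Work:
Defect dominates (saves cost c = 5, benefit to others is external)
NE: All defect → everyone gets 0
If all cooperate: each receives (5)×14 - 5 = 65
Social dilemma: 65 > 0 but NE gives 0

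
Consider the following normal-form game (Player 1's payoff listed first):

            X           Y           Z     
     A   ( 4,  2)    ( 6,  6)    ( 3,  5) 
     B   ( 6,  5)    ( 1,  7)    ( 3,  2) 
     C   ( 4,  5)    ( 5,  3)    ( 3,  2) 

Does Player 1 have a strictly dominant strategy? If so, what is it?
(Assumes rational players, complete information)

No strictly dominant strategy exists for Player 1

Work:
A strategy strictly dominates another if it gives a strictly higher payoff against every opponent action. Compare each pair of P1's strategies column-by-column:
  A vs B: [4 vs 6, 6 vs 1, 3 vs 3] → A does not strictly dominate B (column X: 4 ≤ 6)
  A vs C: [4 vs 4, 6 vs 5, 3 vs 3] → A does not strictly dominate C (column X: 4 ≤ 4)
  B vs A: [6 vs 4, 1 vs 6, 3 vs 3] → B does not strictly dominate A (column Y: 1 ≤ 6)
  B vs C: [6 vs 4, 1 vs 5, 3 vs 3] → B does not strictly dominate C (column Y: 1 ≤ 5)
  C vs A: [4 vs 4, 5 vs 6, 3 vs 3] → C does not strictly dominate A (column X: 4 ≤ 4)
  C vs B: [4 vs 6, 5 vs 1, 3 vs 3] → C does not strictly dominate B (column X: 4 ≤ 6)
No single strategy strictly dominates all others → no strictly dominant strategy.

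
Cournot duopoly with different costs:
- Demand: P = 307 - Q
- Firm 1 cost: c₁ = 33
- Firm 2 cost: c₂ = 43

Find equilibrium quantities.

q₁* = 94.67, q₂* = 84.67

Work:
Reaction: q₁ = (307 - 33 - q₂)/2
Reaction: q₂ = (307 - 43 - q₁)/2
Solve simultaneously:
q₁* = (307 - 2×33 + 43)/3 = 94.67
q₂* = (307 - 2×43 + 33)/3 = 84.67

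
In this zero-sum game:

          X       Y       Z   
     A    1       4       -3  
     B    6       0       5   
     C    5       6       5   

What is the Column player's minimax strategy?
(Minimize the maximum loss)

Column should play Z, value = 5

Work:
Column player minimizes Row's maximum payoff:
Column X: max payoff to Row = 6
Column Y: max payoff to Row = 6
Column Z: max payoff to Row = 5
Minimum is 5, achieved by column Z.
Minimax strategy: Z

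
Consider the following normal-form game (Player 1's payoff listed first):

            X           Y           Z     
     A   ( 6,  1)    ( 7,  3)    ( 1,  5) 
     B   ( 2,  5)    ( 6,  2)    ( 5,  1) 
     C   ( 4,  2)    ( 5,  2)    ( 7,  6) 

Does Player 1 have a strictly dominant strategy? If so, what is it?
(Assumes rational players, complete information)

No strictly dominant strategy exists for Player 1

Work:
A strategy strictly dominates another if it gives a strictly higher payoff against every opponent action. Compare each pair of P1's strategies column-by-column:
  A vs B: [6 vs 2, 7 vs 6, 1 vs 5] → A does not strictly dominate B (column Z: 1 ≤ 5)
  A vs C: [6 vs 4, 7 vs 5, 1 vs 7] → A does not strictly dominate C (column Z: 1 ≤ 7)
  B vs A: [2 vs 6, 6 vs 7, 5 vs 1] → B does not strictly dominate A (column X: 2 ≤ 6)
  B vs C: [2 vs 4, 6 vs 5, 5 vs 7] → B does not strictly dominate C (column X: 2 ≤ 4)
  C vs A: [4 vs 6, 5 vs 7, 7 vs 1] → C does not strictly dominate A (column X: 4 ≤ 6)
  C vs B: [4 vs 2, 5 vs 6, 7 vs 5] → C does not strictly dominate B (column Y: 5 ≤ 6)
No single strategy strictly dominates all others → no strictly dominant strategy.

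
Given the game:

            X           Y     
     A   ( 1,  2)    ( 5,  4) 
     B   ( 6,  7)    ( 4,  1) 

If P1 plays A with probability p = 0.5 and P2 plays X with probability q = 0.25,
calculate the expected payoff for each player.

E[P1] = 4.25, E[P2] = 3.0

Work:
E[P1] = p·q·π₁(A,X) + p·(1-q)·π₁(A,Y) + (1-p)·q·π₁(B,X) + (1-p)·(1-q)·π₁(B,Y)
= 0.5·0.25·1 + 0.5·0.75·5 + 0.5·0.25·6 + 0.5·0.75·4
= 4.25

E[P2] = 3.0 (similar calculation)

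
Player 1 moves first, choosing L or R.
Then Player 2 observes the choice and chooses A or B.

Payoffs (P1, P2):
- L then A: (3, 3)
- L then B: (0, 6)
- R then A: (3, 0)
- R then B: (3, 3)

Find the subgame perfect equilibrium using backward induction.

P1 plays R, P2 plays B after L and B after R; Payoff (3, 3)

Work:
Backward induction:
After L: P2 chooses B → P1 gets 0
After R: P2 chooses B → P1 gets 3
P1 chooses R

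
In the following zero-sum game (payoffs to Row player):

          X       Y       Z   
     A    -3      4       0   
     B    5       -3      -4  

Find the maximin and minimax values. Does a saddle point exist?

Maximin = -3, Minimax = 0, Saddle: False

Work:
Row minimums: [-3, -4] → maximin = -3
Column maximums: [5, 4, 0] → minimax = 0
No saddle point (maximin ≠ minimax). Mixed strategy needed.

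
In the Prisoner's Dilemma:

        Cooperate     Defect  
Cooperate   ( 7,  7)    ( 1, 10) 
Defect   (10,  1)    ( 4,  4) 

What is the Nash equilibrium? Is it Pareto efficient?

(Defect, Defect) is NE; not Pareto efficient

Work:
Defect dominates Cooperate for both players:
If P2 cooperates: Defect (10) > Cooperate (7)
If P2 defects: Defect (4) > Cooperate (1)
NE: (Defect, Defect) with payoff (4, 4)
But (Cooperate, Cooperate) = (7, 7) Pareto dominates (4, 4)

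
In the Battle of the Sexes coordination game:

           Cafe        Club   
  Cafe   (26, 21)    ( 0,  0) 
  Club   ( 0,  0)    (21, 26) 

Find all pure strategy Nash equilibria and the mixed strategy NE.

Pure NE: (Cafe, Cafe) and (Club, Club); Mixed NE: p = 0.5532, q = 0.4468

Work:
Check pure NE:
(Cafe, Cafe): (26, 21) - no unilateral deviation beneficial
(Club, Club): (21, 26) - no unilateral deviation beneficial
Mixed NE: P1 plays Cafe with p = 0.5532, P2 plays Cafe with q = 0.4468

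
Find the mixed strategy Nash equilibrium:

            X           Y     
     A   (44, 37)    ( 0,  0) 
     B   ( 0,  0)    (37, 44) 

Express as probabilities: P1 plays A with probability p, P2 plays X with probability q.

p = 0.5432, q = 0.4568

Work:
Find probabilities that make opponent indifferent:
P2 chooses q to make P1 indifferent between A and B
P1 chooses p to make P2 indifferent between X and Y
Mixed NE: P1 plays (A: 0.5432, B: 0.4568), P2 plays (X: 0.4568, Y: 0.5432)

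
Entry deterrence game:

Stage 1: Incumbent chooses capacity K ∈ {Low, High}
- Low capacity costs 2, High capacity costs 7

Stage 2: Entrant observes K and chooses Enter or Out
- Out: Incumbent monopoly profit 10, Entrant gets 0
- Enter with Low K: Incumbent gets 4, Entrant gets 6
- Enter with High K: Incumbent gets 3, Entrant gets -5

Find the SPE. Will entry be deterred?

SPE: (High, Enter|Low, Out|High); Entry deterred. Incumbent net profit = 3

Work:
After Low K: Entrant enters (6 > 0)
After High K: Entrant stays out (-5 < 0)
Incumbent: Low → 4−2=2, High → 10−7=3
Incumbent chooses High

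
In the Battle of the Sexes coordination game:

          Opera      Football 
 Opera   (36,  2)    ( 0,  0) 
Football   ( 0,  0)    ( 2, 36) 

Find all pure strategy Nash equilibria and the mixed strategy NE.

Pure NE: (Opera, Opera) and (Football, Football); Mixed NE: p = 0.9474, q = 0.0526

Work:
Check pure NE:
(Opera, Opera): (36, 2) - no unilateral deviation beneficial
(Football, Football): (2, 36) - no unilateral deviation beneficial
Mixed NE: P1 plays Opera with p = 0.9474, P2 plays Opera with q = 0.0526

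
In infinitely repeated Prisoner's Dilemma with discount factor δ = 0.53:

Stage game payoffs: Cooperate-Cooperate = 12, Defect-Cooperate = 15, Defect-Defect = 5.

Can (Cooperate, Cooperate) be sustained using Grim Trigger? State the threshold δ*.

δ* = 0.3; since δ = 0.53 ≥ 0.3, cooperation can be sustained

Work:
For Grim Trigger:
Cooperate forever: 12/(1-δ)
Defect then punished: 15 + 5·δ/(1-δ)
Need: 12/(1-δ) ≥ 15 + 5·δ/(1-δ)
Solving: δ ≥ (T-R)/(T-P) = (15-12)/(15-5) = 0.3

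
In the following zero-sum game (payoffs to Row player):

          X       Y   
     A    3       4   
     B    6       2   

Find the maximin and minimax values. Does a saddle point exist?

Maximin = 3, Minimax = 4, Saddle: False

Work:
Row minimums: [3, 2] → maximin = 3
Column maximums: [6, 4] → minimax = 4
No saddle point (maximin ≠ minimax). Mixed strategy needed.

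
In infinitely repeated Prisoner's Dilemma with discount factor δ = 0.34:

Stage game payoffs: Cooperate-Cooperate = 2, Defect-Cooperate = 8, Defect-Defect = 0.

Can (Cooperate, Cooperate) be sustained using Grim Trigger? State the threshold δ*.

δ* = 0.75; since δ = 0.34 < 0.75, cooperation cannot be sustained

Work:
For Grim Trigger:
Cooperate forever: 2/(1-δ)
Defect then punished: 8 + 0·δ/(1-δ)
Need: 2/(1-δ) ≥ 8 + 0·δ/(1-δ)
Solving: δ ≥ (T-R)/(T-P) = (8-2)/(8-0) = 0.75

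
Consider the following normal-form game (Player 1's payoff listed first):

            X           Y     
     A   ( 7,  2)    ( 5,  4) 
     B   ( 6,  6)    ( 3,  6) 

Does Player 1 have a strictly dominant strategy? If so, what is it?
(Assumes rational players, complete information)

Yes, Player 1's strictly dominant strategy is A

Work:
A strategy strictly dominates another if it gives a strictly higher payoff against every opponent action. Compare each pair of P1's strategies column-by-column:
  A vs B: [7 vs 6, 5 vs 3] → A strictly dominates B
  B vs A: [6 vs 7, 3 vs 5] → B does not strictly dominate A (column X: 6 ≤ 7)
A strictly dominates every other strategy → strictly dominant.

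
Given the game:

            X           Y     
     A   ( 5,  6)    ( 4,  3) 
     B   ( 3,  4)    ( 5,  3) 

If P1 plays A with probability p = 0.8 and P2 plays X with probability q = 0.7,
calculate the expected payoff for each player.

E[P1] = 4.48, E[P2] = 4.82

Work:
E[P1] = p·q·π₁(A,X) + p·(1-q)·π₁(A,Y) + (1-p)·q·π₁(B,X) + (1-p)·(1-q)·π₁(B,Y)
= 0.8·0.7·5 + 0.8·0.3·4 + 0.2·0.7·3 + 0.2·0.3·5
= 4.48

E[P2] = 4.82 (similar calculation)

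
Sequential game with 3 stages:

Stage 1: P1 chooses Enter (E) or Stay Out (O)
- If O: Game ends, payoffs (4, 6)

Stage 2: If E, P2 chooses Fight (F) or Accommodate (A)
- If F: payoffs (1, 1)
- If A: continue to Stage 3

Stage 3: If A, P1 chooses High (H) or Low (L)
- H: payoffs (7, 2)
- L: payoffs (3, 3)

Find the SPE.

SPE: (E, A, H); Outcome (7, 2)

Work:
Stage 3: P1 chooses H (7 vs 3)
Stage 2: P2: F->1, A->2 (anticipating H). Choose A
Stage 1: P1: O->4, E->7 (anticipating A, H). Choose E
SPE path: E -> A -> H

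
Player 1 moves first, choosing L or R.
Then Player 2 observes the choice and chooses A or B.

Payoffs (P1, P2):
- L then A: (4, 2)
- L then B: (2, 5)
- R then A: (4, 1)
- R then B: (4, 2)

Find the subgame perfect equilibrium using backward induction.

P1 plays R, P2 plays B after L and B after R; Payoff (4, 2)

Work:
Backward induction:
After L: P2 chooses B → P1 gets 2
After R: P2 chooses B → P1 gets 4
P1 chooses R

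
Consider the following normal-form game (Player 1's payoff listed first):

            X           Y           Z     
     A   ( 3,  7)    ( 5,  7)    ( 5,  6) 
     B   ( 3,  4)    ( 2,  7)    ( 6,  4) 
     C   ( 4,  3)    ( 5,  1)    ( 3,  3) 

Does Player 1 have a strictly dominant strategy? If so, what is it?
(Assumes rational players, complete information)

No strictly dominant strategy exists for Player 1

Work:
A strategy strictly dominates another if it gives a strictly higher payoff against every opponent action. Compare each pair of P1's strategies column-by-column:
  A vs B: [3 vs 3, 5 vs 2, 5 vs 6] → A does not strictly dominate B (column X: 3 ≤ 3)
  A vs C: [3 vs 4, 5 vs 5, 5 vs 3] → A does not strictly dominate C (column X: 3 ≤ 4)
  B vs A: [3 vs 3, 2 vs 5, 6 vs 5] → B does not strictly dominate A (column X: 3 ≤ 3)
  B vs C: [3 vs 4, 2 vs 5, 6 vs 3] → B does not strictly dominate C (column X: 3 ≤ 4)
  C vs A: [4 vs 3, 5 vs 5, 3 vs 5] → C does not strictly dominate A (column Y: 5 ≤ 5)
  C vs B: [4 vs 3, 5 vs 2, 3 vs 6] → C does not strictly dominate B (column Z: 3 ≤ 6)
No single strategy strictly dominates all others → no strictly dominant strategy.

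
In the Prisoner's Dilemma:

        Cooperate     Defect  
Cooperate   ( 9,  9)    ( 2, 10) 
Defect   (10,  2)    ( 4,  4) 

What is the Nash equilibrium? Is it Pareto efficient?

(Defect, Defect) is NE; not Pareto efficient

Work:
Defect dominates Cooperate for both players:
If P2 cooperates: Defect (10) > Cooperate (9)
If P2 defects: Defect (4) > Cooperate (2)
NE: (Defect, Defect) with payoff (4, 4)
But (Cooperate, Cooperate) = (9, 9) Pareto dominates (4, 4)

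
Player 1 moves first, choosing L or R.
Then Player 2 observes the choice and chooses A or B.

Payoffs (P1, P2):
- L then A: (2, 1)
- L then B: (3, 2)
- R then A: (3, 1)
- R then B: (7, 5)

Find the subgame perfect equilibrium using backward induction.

P1 plays R, P2 plays B after L and B after R; Payoff (7, 5)

Work:
Backward induction:
After L: P2 chooses B → P1 gets 3
After R: P2 chooses B → P1 gets 7
P1 chooses R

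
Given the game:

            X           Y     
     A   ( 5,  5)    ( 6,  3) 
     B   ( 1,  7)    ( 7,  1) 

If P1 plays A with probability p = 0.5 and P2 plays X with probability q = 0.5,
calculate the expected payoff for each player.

E[P1] = 4.75, E[P2] = 4.0

Work:
E[P1] = p·q·π₁(A,X) + p·(1-q)·π₁(A,Y) + (1-p)·q·π₁(B,X) + (1-p)·(1-q)·π₁(B,Y)
= 0.5·0.5·5 + 0.5·0.5·6 + 0.5·0.5·1 + 0.5·0.5·7
= 4.75

E[P2] = 4.0 (similar calculation)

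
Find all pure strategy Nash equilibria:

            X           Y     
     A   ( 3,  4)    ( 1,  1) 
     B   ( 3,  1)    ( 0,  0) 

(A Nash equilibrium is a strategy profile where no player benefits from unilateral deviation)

Nash equilibrium: (A, X), (B, X)

Work:
Best responses:
  P1 vs X: payoffs [3, 3] → best response A/B (payoff 3)
  P1 vs Y: payoffs [1, 0] → best response A (payoff 1)
  P2 vs A: payoffs [4, 1] → best response X (payoff 4)
  P2 vs B: payoffs [1, 0] → best response X (payoff 1)
Mutual best responses: (A,X), (B,X) → Nash equilibria.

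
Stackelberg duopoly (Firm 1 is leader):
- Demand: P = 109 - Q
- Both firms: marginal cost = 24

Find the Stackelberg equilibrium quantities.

q₁* (leader) = 42.5, q₂* (follower) = 21.25

Work:
Follower's reaction: q₂ = (a - c - q₁)/2
Leader substitutes: π₁ = q₁·(a - q₁ - (a-c-q₁)/2 - c)
FOC: q₁* = (109 - 24)/2 = 42.50
Then: q₂* = (109 - 24 - 42.5)/2 = 21.25
Leader has first-mover advantage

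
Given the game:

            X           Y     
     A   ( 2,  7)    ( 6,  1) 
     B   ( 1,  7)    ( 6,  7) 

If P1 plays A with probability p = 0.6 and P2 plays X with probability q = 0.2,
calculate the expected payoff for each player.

E[P1] = 5.12, E[P2] = 4.12

Work:
E[P1] = p·q·π₁(A,X) + p·(1-q)·π₁(A,Y) + (1-p)·q·π₁(B,X) + (1-p)·(1-q)·π₁(B,Y)
= 0.6·0.2·2 + 0.6·0.8·6 + 0.4·0.2·1 + 0.4·0.8·6
= 5.12

E[P2] = 4.12 (similar calculation)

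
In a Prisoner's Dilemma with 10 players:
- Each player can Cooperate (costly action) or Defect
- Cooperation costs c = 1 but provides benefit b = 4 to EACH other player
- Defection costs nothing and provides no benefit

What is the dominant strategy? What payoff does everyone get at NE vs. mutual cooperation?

Dominant: Defect; NE payoff = 0; Coop payoff = 35

Work:
Defect dominates (saves cost c = 1, benefit to others is external)
NE: All defect → everyone gets 0
If all cooperate: each receives (9)×4 - 1 = 35
Social dilemma: 35 > 0 but NE gives 0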